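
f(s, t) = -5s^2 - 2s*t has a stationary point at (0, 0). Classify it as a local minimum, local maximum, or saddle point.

saddle point

The Hessian at the origin is H = [[-10, -2], [-2, 0]].
det H = -10·0 − (-2)² = -4 < 0, so H is indefinite.
Therefore the origin is a saddle point.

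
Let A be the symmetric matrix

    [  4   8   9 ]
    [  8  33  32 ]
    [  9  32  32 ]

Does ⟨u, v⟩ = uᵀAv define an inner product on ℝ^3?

Leading principal minors: Δ_1 = 4, Δ_2 = 68, Δ_3 = 15.
All leading principal minors are positive, so by Sylvester's criterion Q is positive definite.
⟨·,·⟩ is an inner product exactly when A is positive definite.

yes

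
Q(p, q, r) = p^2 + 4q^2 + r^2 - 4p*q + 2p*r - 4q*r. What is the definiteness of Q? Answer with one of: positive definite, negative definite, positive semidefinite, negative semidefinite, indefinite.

Write A = [[1, -2, 1], [-2, 4, -2], [1, -2, 1]].
Congruent diagonalization of A (simultaneous row and column reduction) yields pivots 1, 0, 0.
So there are 1 positive, 2 zero pivots.
Hence Q is positive semidefinite.

positive semidefinite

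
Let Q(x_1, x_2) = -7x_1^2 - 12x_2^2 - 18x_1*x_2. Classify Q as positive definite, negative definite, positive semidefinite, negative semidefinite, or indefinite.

negative definite

The symmetric matrix of Q is A = [[-7, -9], [-9, -12]].
Leading principal minors: Δ_1 = -7, Δ_2 = 3.
The signs alternate starting with Δ_1 < 0, so by Sylvester's criterion Q is negative definite.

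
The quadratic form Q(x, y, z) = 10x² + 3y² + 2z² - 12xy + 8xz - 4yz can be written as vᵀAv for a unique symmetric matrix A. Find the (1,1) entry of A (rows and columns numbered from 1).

10

The coefficient of x² in Q is 10, and that is exactly A[1,1].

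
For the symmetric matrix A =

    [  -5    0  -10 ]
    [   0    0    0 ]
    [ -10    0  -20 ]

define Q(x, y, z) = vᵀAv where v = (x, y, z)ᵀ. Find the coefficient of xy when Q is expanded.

The coefficient of xy is A[1,2] + A[2,1] = 2·0 = 0.

0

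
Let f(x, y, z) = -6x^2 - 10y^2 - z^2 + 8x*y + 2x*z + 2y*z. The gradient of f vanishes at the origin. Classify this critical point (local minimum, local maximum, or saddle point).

The Hessian at the origin is H = [[-12, 8, 2], [8, -20, 2], [2, 2, -2]].
Applying the same elementary operations to the rows and columns of H produces a congruent diagonal matrix with entries -12, -44/3, -10/11.
So there are 3 negative pivots.
H is negative definite, so the origin is a strict local maximum.

local maximum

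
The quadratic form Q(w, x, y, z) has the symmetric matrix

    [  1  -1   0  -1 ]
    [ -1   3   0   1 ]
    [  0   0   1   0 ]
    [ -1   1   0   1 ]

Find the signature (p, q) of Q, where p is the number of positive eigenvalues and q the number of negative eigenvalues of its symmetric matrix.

Applying the same elementary operations to the rows and columns of A produces a congruent diagonal matrix with entries 1, 2, 1, 0.
Counting signs: 3 positive, 1 zero.

(3, 0)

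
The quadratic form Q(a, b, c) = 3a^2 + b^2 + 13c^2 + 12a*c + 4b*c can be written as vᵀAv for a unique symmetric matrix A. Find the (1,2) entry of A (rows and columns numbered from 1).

The coefficient of a·b in Q is 0. For a symmetric A this equals A[1,2] + A[2,1] = 2·A[1,2].
So A[1,2] = 0/2 = 0.

0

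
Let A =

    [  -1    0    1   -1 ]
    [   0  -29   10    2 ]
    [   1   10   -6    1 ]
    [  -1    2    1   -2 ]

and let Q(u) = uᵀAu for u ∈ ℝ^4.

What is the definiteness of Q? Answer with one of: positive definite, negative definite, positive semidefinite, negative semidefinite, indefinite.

negative definite

Congruent diagonalization of A (simultaneous row and column reduction) yields pivots -1, -29, -45/29, -5/9.
Counting signs: 4 negative.
Hence Q is negative definite.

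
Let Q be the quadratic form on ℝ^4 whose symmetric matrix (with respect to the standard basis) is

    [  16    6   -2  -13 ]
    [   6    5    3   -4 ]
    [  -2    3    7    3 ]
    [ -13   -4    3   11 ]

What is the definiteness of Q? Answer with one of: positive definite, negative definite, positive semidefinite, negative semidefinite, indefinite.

Leading principal minors: Δ_1 = 16, Δ_2 = 44, Δ_3 = 72, Δ_4 = 10.
All leading principal minors are positive, so by Sylvester's criterion Q is positive definite.

positive definite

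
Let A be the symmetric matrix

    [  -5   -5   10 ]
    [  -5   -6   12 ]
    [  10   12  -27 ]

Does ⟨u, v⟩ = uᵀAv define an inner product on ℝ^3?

no

Leading principal minors: Δ_1 = -5, Δ_2 = 5, Δ_3 = -15.
The signs alternate starting with Δ_1 < 0, so by Sylvester's criterion Q is negative definite.
⟨·,·⟩ is an inner product exactly when A is positive definite.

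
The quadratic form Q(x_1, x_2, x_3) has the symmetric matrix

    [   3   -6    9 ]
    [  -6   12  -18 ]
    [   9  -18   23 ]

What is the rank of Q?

2

Row-reducing A symmetrically gives the diagonal entries 3, 0, -4.
So there are 1 positive, 1 negative, 1 zero pivots.
The rank is the number of nonzero pivots: 2.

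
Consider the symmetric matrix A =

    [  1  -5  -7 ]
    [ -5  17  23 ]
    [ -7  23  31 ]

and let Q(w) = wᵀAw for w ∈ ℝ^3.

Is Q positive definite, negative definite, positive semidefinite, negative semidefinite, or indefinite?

Symmetric row and column elimination reduces A to a congruent diagonal form with pivots 1, -8, 0.
So there are 1 positive, 1 negative, 1 zero pivots.
Hence Q is indefinite.

indefinite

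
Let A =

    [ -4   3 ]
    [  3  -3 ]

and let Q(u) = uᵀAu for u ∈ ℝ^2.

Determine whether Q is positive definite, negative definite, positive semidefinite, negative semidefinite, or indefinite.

negative definite

Leading principal minors: Δ_1 = -4, Δ_2 = 3.
The signs alternate starting with Δ_1 < 0, so by Sylvester's criterion Q is negative definite.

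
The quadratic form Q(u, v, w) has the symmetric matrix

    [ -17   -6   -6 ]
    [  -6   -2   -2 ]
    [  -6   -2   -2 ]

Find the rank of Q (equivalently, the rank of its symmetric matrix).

2

Congruent diagonalization of A (simultaneous row and column reduction) yields pivots -17, 2/17, 0.
That gives 1 positive, 1 negative, 1 zero pivots.
The rank is the number of nonzero pivots: 2.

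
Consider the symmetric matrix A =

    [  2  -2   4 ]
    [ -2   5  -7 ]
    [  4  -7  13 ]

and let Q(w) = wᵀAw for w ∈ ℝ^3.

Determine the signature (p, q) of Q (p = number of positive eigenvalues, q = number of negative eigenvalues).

(3, 0)

Congruent diagonalization of A (simultaneous row and column reduction) yields pivots 2, 3, 2.
That gives 3 positive pivots.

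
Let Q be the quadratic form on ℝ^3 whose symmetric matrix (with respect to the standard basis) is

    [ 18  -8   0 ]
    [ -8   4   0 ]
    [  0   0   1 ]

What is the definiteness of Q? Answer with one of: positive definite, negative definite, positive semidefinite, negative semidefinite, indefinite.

positive definite

Symmetric row and column elimination reduces A to a congruent diagonal form with pivots 18, 4/9, 1.
That gives 3 positive pivots.
Hence Q is positive definite.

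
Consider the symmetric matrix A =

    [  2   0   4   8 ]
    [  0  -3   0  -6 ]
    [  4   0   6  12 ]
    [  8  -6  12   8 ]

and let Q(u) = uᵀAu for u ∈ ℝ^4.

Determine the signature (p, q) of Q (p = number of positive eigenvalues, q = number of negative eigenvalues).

(1, 3)

Symmetric row and column elimination reduces A to a congruent diagonal form with pivots 2, -3, -2, -4.
Counting signs: 1 positive, 3 negative.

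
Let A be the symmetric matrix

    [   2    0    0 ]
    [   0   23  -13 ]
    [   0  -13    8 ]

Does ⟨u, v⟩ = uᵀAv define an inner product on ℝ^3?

yes

Leading principal minors: Δ_1 = 2, Δ_2 = 46, Δ_3 = 30.
All leading principal minors are positive, so by Sylvester's criterion Q is positive definite.
⟨·,·⟩ is an inner product exactly when A is positive definite.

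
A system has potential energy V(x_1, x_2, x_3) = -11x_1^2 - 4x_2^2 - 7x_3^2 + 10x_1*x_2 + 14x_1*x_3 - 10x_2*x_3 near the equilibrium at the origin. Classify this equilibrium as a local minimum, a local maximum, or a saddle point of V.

local maximum

The Hessian at the origin is H = [[-22, 10, 14], [10, -8, -10], [14, -10, -14]].
An LDLᵀ factorisation of H has diagonal entries -22, -38/11, -24/19.
Counting signs: 3 negative.
H is negative definite, so the origin is a strict local maximum.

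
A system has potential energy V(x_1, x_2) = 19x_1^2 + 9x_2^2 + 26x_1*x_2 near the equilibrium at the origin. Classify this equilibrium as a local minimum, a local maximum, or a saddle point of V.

The Hessian at the origin is H = [[38, 26], [26, 18]].
det H = 38·18 − (26)² = 8 > 0 and H[1,1] = 38 > 0, so H is positive definite.
Therefore the origin is a local minimum.

local minimum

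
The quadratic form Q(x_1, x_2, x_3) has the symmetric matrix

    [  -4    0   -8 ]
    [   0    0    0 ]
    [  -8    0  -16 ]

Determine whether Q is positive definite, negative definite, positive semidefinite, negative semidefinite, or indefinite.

negative semidefinite

Row-reducing A symmetrically gives the diagonal entries -4, 0, 0.
That gives 1 negative, 2 zero pivots.
Hence Q is negative semidefinite.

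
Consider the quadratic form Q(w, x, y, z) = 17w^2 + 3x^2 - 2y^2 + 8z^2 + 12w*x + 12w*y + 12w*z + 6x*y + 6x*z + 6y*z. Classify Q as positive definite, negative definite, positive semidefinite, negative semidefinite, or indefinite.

indefinite

The symmetric matrix is A = [[17, 6, 6, 6], [6, 3, 3, 3], [6, 3, -2, 3], [6, 3, 3, 8]].
Applying the same elementary operations to the rows and columns of A produces a congruent diagonal matrix with entries 17, 15/17, -5, 5.
So there are 3 positive, 1 negative pivots.
Hence Q is indefinite.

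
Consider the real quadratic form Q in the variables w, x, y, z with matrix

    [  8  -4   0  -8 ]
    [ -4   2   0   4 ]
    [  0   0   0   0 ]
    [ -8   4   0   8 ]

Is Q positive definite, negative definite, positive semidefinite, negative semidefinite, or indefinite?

positive semidefinite

Symmetric row and column elimination reduces A to a congruent diagonal form with pivots 8, 0, 0, 0.
That gives 1 positive, 3 zero pivots.
Hence Q is positive semidefinite.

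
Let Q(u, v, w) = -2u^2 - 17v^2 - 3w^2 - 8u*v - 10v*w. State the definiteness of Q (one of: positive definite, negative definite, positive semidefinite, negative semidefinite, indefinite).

negative definite

The symmetric matrix is A = [[-2, -4, 0], [-4, -17, -5], [0, -5, -3]].
Row-reducing A symmetrically gives the diagonal entries -2, -9, -2/9.
Counting signs: 3 negative.
Hence Q is negative definite.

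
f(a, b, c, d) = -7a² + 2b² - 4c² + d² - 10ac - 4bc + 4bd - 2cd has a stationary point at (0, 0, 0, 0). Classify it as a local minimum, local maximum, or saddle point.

The Hessian at the origin is H = [[-14, 0, -10, 0], [0, 4, -4, 4], [-10, -4, -8, -2], [0, 4, -2, 2]].
Symmetric row and column elimination reduces H to a congruent diagonal form with pivots -14, 4, -34/7, -20/17.
That gives 1 positive, 3 negative pivots.
H is indefinite, so the origin is a saddle point.

saddle point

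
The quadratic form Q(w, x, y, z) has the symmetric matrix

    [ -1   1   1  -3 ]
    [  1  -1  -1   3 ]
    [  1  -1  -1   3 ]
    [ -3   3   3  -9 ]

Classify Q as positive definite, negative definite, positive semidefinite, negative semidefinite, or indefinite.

negative semidefinite

Applying the same elementary operations to the rows and columns of A produces a congruent diagonal matrix with entries -1, 0, 0, 0.
So there are 1 negative, 3 zero pivots.
Hence Q is negative semidefinite.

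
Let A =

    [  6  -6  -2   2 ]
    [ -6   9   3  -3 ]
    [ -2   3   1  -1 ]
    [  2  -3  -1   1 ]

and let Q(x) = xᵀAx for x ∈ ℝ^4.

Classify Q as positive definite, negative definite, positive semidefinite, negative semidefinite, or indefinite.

positive semidefinite

Symmetric row and column elimination reduces A to a congruent diagonal form with pivots 6, 3, 0, 0.
Counting signs: 2 positive, 2 zero.
Hence Q is positive semidefinite.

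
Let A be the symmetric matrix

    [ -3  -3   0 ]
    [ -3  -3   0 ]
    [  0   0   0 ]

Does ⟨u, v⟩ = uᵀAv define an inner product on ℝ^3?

no

Symmetric row and column elimination reduces A to a congruent diagonal form with pivots -3, 0, 0.
That gives 1 negative, 2 zero pivots.
Hence Q is negative semidefinite.
⟨·,·⟩ is an inner product exactly when A is positive definite.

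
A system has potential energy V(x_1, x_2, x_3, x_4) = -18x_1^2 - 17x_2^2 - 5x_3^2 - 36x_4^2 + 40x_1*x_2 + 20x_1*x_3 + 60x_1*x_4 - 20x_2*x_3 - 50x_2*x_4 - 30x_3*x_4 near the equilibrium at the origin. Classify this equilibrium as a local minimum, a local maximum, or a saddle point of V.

The Hessian at the origin is H = [[-36, 40, 20, 60], [40, -34, -20, -50], [20, -20, -10, -30], [60, -50, -30, -72]].
Symmetric row and column elimination reduces H to a congruent diagonal form with pivots -36, 94/9, 30/47, 4/3.
So there are 3 positive, 1 negative pivots.
H is indefinite, so the origin is a saddle point.

saddle point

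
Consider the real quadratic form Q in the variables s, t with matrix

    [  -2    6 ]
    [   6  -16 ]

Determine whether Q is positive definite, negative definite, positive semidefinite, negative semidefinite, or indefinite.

For the 2×2 matrix [[-2, 6], [6, -16]]: det = -2·-16 − (6)² = -4, trace = -18.
det < 0 so the eigenvalues have opposite signs; the form is indefinite.

indefinite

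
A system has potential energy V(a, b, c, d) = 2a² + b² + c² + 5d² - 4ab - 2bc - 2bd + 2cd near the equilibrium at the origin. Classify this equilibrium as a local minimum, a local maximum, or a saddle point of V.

The Hessian at the origin is H = [[4, -4, 0, 0], [-4, 2, -2, -2], [0, -2, 2, 2], [0, -2, 2, 10]].
Row-reducing H symmetrically gives the diagonal entries 4, -2, 4, 8.
Counting signs: 3 positive, 1 negative.
H is indefinite, so the origin is a saddle point.

saddle point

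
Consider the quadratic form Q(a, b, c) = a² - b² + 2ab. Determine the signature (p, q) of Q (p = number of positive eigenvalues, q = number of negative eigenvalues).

(1, 1)

Write A = [[1, 1, 0], [1, -1, 0], [0, 0, 0]].
Congruent diagonalization of A (simultaneous row and column reduction) yields pivots 1, -2, 0.
Counting signs: 1 positive, 1 negative, 1 zero.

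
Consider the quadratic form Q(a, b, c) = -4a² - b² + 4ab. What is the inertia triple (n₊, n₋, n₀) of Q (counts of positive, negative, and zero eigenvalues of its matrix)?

Write A = [[-4, 2, 0], [2, -1, 0], [0, 0, 0]].
Symmetric row and column elimination reduces A to a congruent diagonal form with pivots -4, 0, 0.
Counting signs: 1 negative, 2 zero.

(0, 1, 2)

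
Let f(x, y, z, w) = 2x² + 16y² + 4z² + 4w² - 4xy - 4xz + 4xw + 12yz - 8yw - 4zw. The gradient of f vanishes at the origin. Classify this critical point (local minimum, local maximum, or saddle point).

The Hessian at the origin is H = [[4, -4, -4, 4], [-4, 32, 12, -8], [-4, 12, 8, -4], [4, -8, -4, 8]].
Symmetric row and column elimination reduces H to a congruent diagonal form with pivots 4, 28, 12/7, 8/3.
So there are 4 positive pivots.
H is positive definite, so the origin is a strict local minimum.

local minimum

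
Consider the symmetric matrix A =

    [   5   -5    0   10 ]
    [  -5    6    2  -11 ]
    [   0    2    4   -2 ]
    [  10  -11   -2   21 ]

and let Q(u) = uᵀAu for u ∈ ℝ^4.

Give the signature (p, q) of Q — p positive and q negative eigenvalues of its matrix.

(2, 0)

Row-reducing A symmetrically gives the diagonal entries 5, 1, 0, 0.
So there are 2 positive, 2 zero pivots.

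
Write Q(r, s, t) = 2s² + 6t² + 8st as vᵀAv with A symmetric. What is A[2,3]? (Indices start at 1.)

4

The coefficient of s·t in Q is 8. For a symmetric A this equals A[2,3] + A[3,2] = 2·A[2,3].
So A[2,3] = 8/2 = 4.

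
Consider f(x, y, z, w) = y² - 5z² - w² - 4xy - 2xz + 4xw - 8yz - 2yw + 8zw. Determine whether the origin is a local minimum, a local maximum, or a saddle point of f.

The Hessian at the origin is H = [[0, -4, -2, 4], [-4, 2, -8, -2], [-2, -8, -10, 8], [4, -2, 8, -2]].
H is indefinite, so the origin is a saddle point.

saddle point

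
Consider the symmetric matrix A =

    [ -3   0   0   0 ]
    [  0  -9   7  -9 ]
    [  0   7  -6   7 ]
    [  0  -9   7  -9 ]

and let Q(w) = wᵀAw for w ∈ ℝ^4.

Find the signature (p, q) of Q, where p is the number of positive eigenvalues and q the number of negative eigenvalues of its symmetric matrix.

Symmetric row and column elimination reduces A to a congruent diagonal form with pivots -3, -9, -5/9, 0.
So there are 3 negative, 1 zero pivots.

(0, 3)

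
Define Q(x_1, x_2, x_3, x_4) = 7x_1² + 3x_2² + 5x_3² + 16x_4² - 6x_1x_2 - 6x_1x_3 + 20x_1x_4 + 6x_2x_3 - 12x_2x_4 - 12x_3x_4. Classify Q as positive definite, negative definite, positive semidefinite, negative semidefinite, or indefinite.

positive semidefinite

Write A = [[7, -3, -3, 10], [-3, 3, 3, -6], [-3, 3, 5, -6], [10, -6, -6, 16]].
Applying the same elementary operations to the rows and columns of A produces a congruent diagonal matrix with entries 7, 12/7, 2, 0.
So there are 3 positive, 1 zero pivots.
Hence Q is positive semidefinite.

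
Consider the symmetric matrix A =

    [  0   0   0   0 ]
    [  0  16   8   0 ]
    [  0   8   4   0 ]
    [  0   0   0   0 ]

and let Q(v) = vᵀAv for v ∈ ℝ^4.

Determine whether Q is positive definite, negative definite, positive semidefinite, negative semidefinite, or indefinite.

Row-reducing A symmetrically gives the diagonal entries 0, 16, 0, 0.
Counting signs: 1 positive, 3 zero.
Hence Q is positive semidefinite.

positive semidefinite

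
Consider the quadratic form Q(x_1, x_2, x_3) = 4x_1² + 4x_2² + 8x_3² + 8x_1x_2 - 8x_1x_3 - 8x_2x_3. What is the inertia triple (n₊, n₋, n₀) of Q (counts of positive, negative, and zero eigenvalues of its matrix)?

(2, 0, 1)

Write A = [[4, 4, -4], [4, 4, -4], [-4, -4, 8]].
Row-reducing A symmetrically gives the diagonal entries 4, 0, 4.
That gives 2 positive, 1 zero pivots.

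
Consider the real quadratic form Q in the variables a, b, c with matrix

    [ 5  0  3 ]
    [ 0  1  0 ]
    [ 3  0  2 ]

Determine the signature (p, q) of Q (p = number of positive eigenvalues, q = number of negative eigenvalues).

Symmetric row and column elimination reduces A to a congruent diagonal form with pivots 5, 1, 1/5.
That gives 3 positive pivots.

(3, 0)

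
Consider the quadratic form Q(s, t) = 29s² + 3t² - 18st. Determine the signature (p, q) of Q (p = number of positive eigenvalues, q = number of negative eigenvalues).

The symmetric matrix is A = [[29, -9], [-9, 3]].
Symmetric row and column elimination reduces A to a congruent diagonal form with pivots 29, 6/29.
So there are 2 positive pivots.

(2, 0)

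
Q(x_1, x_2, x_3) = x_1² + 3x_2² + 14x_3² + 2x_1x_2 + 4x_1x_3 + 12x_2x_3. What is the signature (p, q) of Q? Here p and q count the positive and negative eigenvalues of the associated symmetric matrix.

(3, 0)

The symmetric matrix is A = [[1, 1, 2], [1, 3, 6], [2, 6, 14]].
Row-reducing A symmetrically gives the diagonal entries 1, 2, 2.
So there are 3 positive pivots.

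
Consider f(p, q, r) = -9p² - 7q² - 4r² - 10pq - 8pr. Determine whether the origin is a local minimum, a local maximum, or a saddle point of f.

The Hessian at the origin is H = [[-18, -10, -8], [-10, -14, 0], [-8, 0, -8]].
Row-reducing H symmetrically gives the diagonal entries -18, -76/9, -40/19.
That gives 3 negative pivots.
H is negative definite, so the origin is a strict local maximum.

local maximum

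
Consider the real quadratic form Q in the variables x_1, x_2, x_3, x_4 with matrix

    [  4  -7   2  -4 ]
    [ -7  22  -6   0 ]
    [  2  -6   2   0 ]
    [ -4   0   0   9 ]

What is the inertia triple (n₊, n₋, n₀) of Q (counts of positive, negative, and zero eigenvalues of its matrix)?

(3, 1, 0)

Symmetric row and column elimination reduces A to a congruent diagonal form with pivots 4, 39/4, 14/39, -1/7.
So there are 3 positive, 1 negative pivots.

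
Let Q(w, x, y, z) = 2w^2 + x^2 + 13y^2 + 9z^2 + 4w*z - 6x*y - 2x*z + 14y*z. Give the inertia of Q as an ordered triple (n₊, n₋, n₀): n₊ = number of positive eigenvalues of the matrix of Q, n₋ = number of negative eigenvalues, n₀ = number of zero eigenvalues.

The associated matrix is A = [[2, 0, 0, 2], [0, 1, -3, -1], [0, -3, 13, 7], [2, -1, 7, 9]].
An LDLᵀ factorisation of A has diagonal entries 2, 1, 4, 2.
That gives 4 positive pivots.

(4, 0, 0)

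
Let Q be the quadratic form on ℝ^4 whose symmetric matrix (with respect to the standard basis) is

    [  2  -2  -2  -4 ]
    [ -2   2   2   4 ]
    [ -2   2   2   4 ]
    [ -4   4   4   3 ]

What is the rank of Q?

2

Row-reducing A symmetrically gives the diagonal entries 2, 0, 0, -5.
Counting signs: 1 positive, 1 negative, 2 zero.
The rank is the number of nonzero pivots: 2.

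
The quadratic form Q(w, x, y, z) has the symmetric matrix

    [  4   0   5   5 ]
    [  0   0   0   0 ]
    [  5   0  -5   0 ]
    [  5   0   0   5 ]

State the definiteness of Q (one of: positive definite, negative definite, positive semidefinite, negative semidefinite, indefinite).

indefinite

Congruent diagonalization of A (simultaneous row and column reduction) yields pivots 4, 0, -45/4, 20/9.
So there are 2 positive, 1 negative, 1 zero pivots.
Hence Q is indefinite.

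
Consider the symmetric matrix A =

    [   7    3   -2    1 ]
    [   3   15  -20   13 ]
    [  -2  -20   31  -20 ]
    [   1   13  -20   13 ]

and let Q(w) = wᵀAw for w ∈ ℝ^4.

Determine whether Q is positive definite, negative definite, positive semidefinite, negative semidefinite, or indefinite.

Leading principal minors: Δ_1 = 7, Δ_2 = 96, Δ_3 = 356, Δ_4 = 24.
All leading principal minors are positive, so by Sylvester's criterion Q is positive definite.

positive definite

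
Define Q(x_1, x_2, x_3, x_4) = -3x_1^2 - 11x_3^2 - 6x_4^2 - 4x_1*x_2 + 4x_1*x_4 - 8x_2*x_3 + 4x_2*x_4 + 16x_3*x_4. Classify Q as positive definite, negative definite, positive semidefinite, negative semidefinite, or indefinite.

Write A = [[-3, -2, 0, 2], [-2, 0, -4, 2], [0, -4, -11, 8], [2, 2, 8, -6]].
Congruent diagonalization of A (simultaneous row and column reduction) yields pivots -3, 4/3, -23, -15/23.
That gives 1 positive, 3 negative pivots.
Hence Q is indefinite.

indefinite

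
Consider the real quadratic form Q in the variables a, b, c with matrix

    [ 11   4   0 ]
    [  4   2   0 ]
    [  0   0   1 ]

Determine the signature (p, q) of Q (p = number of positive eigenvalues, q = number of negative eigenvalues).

(3, 0)

Congruent diagonalization of A (simultaneous row and column reduction) yields pivots 11, 6/11, 1.
Counting signs: 3 positive.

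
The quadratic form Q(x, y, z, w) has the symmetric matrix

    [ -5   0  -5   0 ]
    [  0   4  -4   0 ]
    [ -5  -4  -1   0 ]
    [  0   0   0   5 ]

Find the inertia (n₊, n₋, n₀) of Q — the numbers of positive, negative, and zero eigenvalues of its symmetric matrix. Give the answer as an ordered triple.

Congruent diagonalization of A (simultaneous row and column reduction) yields pivots -5, 4, 0, 5.
So there are 2 positive, 1 negative, 1 zero pivots.

(2, 1, 1)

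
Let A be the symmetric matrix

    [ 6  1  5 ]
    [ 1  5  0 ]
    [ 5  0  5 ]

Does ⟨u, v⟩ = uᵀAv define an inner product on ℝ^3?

Leading principal minors: Δ_1 = 6, Δ_2 = 29, Δ_3 = 20.
All leading principal minors are positive, so by Sylvester's criterion Q is positive definite.
⟨·,·⟩ is an inner product exactly when A is positive definite.

yes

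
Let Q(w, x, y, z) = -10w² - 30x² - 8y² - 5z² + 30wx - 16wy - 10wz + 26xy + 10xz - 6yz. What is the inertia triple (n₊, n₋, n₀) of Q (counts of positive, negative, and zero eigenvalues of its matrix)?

Write A = [[-10, 15, -8, -5], [15, -30, 13, 5], [-8, 13, -8, -3], [-5, 5, -3, -5]].
Symmetric row and column elimination reduces A to a congruent diagonal form with pivots -10, -15/2, -22/15, -15/11.
So there are 4 negative pivots.

(0, 4, 0)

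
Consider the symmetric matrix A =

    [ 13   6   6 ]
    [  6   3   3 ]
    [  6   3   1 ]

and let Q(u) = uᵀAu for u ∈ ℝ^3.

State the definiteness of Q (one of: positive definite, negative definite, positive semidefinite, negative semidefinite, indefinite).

Congruent diagonalization of A (simultaneous row and column reduction) yields pivots 13, 3/13, -2.
Counting signs: 2 positive, 1 negative.
Hence Q is indefinite.

indefinite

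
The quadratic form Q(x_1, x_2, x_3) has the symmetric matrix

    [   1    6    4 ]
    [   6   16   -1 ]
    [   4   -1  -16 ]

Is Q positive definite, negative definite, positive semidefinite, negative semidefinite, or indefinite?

indefinite

Applying the same elementary operations to the rows and columns of A produces a congruent diagonal matrix with entries 1, -20, -3/4.
That gives 1 positive, 2 negative pivots.
Hence Q is indefinite.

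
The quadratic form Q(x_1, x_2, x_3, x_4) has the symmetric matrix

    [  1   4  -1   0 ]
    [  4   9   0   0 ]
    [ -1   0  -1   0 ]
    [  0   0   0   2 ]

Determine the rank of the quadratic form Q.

4

Congruent diagonalization of A (simultaneous row and column reduction) yields pivots 1, -7, 2/7, 2.
That gives 3 positive, 1 negative pivots.
The rank is the number of nonzero pivots: 4.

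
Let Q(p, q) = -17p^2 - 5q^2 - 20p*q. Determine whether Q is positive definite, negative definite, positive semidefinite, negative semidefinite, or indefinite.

The symmetric matrix is A = [[-17, -10], [-10, -5]].
Applying the same elementary operations to the rows and columns of A produces a congruent diagonal matrix with entries -17, 15/17.
Counting signs: 1 positive, 1 negative.
Hence Q is indefinite.

indefinite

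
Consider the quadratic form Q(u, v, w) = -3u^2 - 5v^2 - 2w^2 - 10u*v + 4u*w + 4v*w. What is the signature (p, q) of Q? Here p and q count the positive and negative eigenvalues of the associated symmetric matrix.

(1, 2)

The symmetric matrix is A = [[-3, -5, 2], [-5, -5, 2], [2, 2, -2]].
Congruent diagonalization of A (simultaneous row and column reduction) yields pivots -3, 10/3, -6/5.
That gives 1 positive, 2 negative pivots.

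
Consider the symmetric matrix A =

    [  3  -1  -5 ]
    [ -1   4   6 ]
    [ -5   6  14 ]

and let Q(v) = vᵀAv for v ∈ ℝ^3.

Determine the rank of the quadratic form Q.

3

Row-reducing A symmetrically gives the diagonal entries 3, 11/3, 6/11.
That gives 3 positive pivots.
The rank is the number of nonzero pivots: 3.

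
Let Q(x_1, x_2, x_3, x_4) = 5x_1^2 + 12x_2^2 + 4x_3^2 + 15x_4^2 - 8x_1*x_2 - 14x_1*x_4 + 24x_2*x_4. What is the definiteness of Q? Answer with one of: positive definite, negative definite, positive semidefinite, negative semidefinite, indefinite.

positive definite

The associated matrix is A = [[5, -4, 0, -7], [-4, 12, 0, 12], [0, 0, 4, 0], [-7, 12, 0, 15]].
Applying the same elementary operations to the rows and columns of A produces a congruent diagonal matrix with entries 5, 44/5, 4, 6/11.
So there are 4 positive pivots.
Hence Q is positive definite.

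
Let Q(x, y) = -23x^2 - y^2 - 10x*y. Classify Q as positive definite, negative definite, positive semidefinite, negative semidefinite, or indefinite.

indefinite

The symmetric matrix is A = [[-23, -5], [-5, -1]].
Symmetric row and column elimination reduces A to a congruent diagonal form with pivots -23, 2/23.
Counting signs: 1 positive, 1 negative.
Hence Q is indefinite.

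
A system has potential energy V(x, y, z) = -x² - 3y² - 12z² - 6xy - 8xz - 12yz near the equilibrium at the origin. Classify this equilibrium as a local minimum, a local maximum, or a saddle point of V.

saddle point

The Hessian at the origin is H = [[-2, -6, -8], [-6, -6, -12], [-8, -12, -24]].
Applying the same elementary operations to the rows and columns of H produces a congruent diagonal matrix with entries -2, 12, -4.
Counting signs: 1 positive, 2 negative.
H is indefinite, so the origin is a saddle point.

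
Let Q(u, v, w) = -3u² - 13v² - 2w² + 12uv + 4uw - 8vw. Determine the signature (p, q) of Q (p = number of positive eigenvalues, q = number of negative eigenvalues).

Write A = [[-3, 6, 2], [6, -13, -4], [2, -4, -2]].
Applying the same elementary operations to the rows and columns of A produces a congruent diagonal matrix with entries -3, -1, -2/3.
Counting signs: 3 negative.

(0, 3)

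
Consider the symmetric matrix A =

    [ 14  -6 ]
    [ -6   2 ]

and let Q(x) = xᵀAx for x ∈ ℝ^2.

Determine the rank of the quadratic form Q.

2

Congruent diagonalization of A (simultaneous row and column reduction) yields pivots 14, -4/7.
That gives 1 positive, 1 negative pivots.
The rank is the number of nonzero pivots: 2.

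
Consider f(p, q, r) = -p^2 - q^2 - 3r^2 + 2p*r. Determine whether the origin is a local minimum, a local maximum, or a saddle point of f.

The Hessian at the origin is H = [[-2, 0, 2], [0, -2, 0], [2, 0, -6]].
Applying the same elementary operations to the rows and columns of H produces a congruent diagonal matrix with entries -2, -2, -4.
So there are 3 negative pivots.
H is negative definite, so the origin is a strict local maximum.

local maximum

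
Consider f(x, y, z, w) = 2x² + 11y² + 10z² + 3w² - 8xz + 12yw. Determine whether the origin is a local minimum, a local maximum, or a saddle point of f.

The Hessian at the origin is H = [[4, 0, -8, 0], [0, 22, 0, 12], [-8, 0, 20, 0], [0, 12, 0, 6]].
Applying the same elementary operations to the rows and columns of H produces a congruent diagonal matrix with entries 4, 22, 4, -6/11.
Counting signs: 3 positive, 1 negative.
H is indefinite, so the origin is a saddle point.

saddle point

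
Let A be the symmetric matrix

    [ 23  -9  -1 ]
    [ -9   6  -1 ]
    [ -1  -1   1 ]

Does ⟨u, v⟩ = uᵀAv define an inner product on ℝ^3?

Leading principal minors: Δ_1 = 23, Δ_2 = 57, Δ_3 = 10.
All leading principal minors are positive, so by Sylvester's criterion Q is positive definite.
⟨·,·⟩ is an inner product exactly when A is positive definite.

yes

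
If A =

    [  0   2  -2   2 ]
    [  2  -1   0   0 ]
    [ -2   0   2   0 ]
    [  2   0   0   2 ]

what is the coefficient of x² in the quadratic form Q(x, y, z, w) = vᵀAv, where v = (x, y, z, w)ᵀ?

0

The coefficient of x² is the diagonal entry A[1,1] = 0.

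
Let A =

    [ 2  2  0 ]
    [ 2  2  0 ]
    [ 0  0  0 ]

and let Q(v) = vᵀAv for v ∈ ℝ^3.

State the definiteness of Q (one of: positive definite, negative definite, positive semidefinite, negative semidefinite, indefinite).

positive semidefinite

Applying the same elementary operations to the rows and columns of A produces a congruent diagonal matrix with entries 2, 0, 0.
That gives 1 positive, 2 zero pivots.
Hence Q is positive semidefinite.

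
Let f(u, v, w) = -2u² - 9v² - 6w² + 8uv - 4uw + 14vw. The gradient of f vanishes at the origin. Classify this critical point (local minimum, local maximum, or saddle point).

The Hessian at the origin is H = [[-4, 8, -4], [8, -18, 14], [-4, 14, -12]].
Symmetric row and column elimination reduces H to a congruent diagonal form with pivots -4, -2, 10.
So there are 1 positive, 2 negative pivots.
H is indefinite, so the origin is a saddle point.

saddle point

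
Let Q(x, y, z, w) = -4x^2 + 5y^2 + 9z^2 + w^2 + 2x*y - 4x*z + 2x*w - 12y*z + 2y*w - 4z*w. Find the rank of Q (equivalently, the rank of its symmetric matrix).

4

The symmetric matrix is A = [[-4, 1, -2, 1], [1, 5, -6, 1], [-2, -6, 9, -2], [1, 1, -2, 1]].
Applying the same elementary operations to the rows and columns of A produces a congruent diagonal matrix with entries -4, 21/4, 41/21, 20/41.
That gives 3 positive, 1 negative pivots.
The rank is the number of nonzero pivots: 4.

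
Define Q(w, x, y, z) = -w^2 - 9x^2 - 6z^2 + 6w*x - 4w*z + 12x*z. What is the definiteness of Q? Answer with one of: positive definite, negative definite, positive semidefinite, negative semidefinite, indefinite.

Write A = [[-1, 3, 0, -2], [3, -9, 0, 6], [0, 0, 0, 0], [-2, 6, 0, -6]].
Applying the same elementary operations to the rows and columns of A produces a congruent diagonal matrix with entries -1, 0, 0, -2.
That gives 2 negative, 2 zero pivots.
Hence Q is negative semidefinite.

negative semidefinite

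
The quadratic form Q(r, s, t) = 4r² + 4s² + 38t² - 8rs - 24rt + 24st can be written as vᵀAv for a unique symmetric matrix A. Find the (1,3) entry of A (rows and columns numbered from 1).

The coefficient of r·t in Q is -24. For a symmetric A this equals A[1,3] + A[3,1] = 2·A[1,3].
So A[1,3] = -24/2 = -12.

-12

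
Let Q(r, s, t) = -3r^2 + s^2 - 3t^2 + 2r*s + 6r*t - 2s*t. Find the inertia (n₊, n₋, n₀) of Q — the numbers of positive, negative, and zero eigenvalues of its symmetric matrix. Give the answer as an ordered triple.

(1, 1, 1)

The associated matrix is A = [[-3, 1, 3], [1, 1, -1], [3, -1, -3]].
Row-reducing A symmetrically gives the diagonal entries -3, 4/3, 0.
So there are 1 positive, 1 negative, 1 zero pivots.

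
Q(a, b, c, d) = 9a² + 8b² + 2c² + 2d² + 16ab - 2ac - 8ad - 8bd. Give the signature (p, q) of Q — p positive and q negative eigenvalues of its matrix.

Write A = [[9, 8, -1, -4], [8, 8, 0, -4], [-1, 0, 2, 0], [-4, -4, 0, 2]].
Symmetric row and column elimination reduces A to a congruent diagonal form with pivots 9, 8/9, 1, 0.
Counting signs: 3 positive, 1 zero.

(3, 0)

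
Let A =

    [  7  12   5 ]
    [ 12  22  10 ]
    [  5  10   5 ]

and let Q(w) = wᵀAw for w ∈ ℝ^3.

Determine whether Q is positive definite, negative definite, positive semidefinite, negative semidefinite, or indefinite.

positive semidefinite

Row-reducing A symmetrically gives the diagonal entries 7, 10/7, 0.
So there are 2 positive, 1 zero pivots.
Hence Q is positive semidefinite.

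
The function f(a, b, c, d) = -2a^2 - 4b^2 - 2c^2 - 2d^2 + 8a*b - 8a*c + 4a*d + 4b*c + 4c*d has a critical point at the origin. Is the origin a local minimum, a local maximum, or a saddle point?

saddle point

The Hessian at the origin is H = [[-4, 8, -8, 4], [8, -8, 4, 0], [-8, 4, -4, 4], [4, 0, 4, -4]].
Symmetric row and column elimination reduces H to a congruent diagonal form with pivots -4, 8, -6, 8/3.
So there are 2 positive, 2 negative pivots.
H is indefinite, so the origin is a saddle point.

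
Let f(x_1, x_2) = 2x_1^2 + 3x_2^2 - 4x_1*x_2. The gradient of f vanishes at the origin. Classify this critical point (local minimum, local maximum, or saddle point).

local minimum

The Hessian at the origin is H = [[4, -4], [-4, 6]].
det H = 4·6 − (-4)² = 8 > 0 and H[1,1] = 4 > 0, so H is positive definite.
Therefore the origin is a local minimum.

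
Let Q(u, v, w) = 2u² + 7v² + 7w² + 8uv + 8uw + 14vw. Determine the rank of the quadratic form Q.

2

The associated matrix is A = [[2, 4, 4], [4, 7, 7], [4, 7, 7]].
Applying the same elementary operations to the rows and columns of A produces a congruent diagonal matrix with entries 2, -1, 0.
Counting signs: 1 positive, 1 negative, 1 zero.
The rank is the number of nonzero pivots: 2.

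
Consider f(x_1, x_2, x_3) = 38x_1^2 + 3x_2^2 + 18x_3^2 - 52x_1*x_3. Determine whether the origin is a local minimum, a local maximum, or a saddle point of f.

The Hessian at the origin is H = [[76, 0, -52], [0, 6, 0], [-52, 0, 36]].
Symmetric row and column elimination reduces H to a congruent diagonal form with pivots 76, 6, 8/19.
So there are 3 positive pivots.
H is positive definite, so the origin is a strict local minimum.

local minimum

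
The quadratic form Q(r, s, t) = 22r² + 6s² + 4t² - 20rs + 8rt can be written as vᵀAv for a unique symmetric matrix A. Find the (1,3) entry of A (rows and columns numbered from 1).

The coefficient of r·t in Q is 8. For a symmetric A this equals A[1,3] + A[3,1] = 2·A[1,3].
So A[1,3] = 8/2 = 4.

4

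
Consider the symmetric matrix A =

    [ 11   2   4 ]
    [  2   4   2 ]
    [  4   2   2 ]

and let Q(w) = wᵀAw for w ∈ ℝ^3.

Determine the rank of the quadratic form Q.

Applying the same elementary operations to the rows and columns of A produces a congruent diagonal matrix with entries 11, 40/11, 1/10.
So there are 3 positive pivots.
The rank is the number of nonzero pivots: 3.

3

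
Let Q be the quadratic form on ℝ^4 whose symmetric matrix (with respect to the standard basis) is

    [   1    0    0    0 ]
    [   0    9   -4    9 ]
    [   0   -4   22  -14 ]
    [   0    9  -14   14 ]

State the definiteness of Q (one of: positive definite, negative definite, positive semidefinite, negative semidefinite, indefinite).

Symmetric row and column elimination reduces A to a congruent diagonal form with pivots 1, 9, 182/9, 5/91.
Counting signs: 4 positive.
Hence Q is positive definite.

positive definite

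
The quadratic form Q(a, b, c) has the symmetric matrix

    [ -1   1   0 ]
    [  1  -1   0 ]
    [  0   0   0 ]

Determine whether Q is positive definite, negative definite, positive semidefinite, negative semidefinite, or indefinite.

negative semidefinite

Row-reducing A symmetrically gives the diagonal entries -1, 0, 0.
Counting signs: 1 negative, 2 zero.
Hence Q is negative semidefinite.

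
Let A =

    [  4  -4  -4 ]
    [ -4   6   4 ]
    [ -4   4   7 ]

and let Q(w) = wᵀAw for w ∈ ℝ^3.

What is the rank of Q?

3

Row-reducing A symmetrically gives the diagonal entries 4, 2, 3.
That gives 3 positive pivots.
The rank is the number of nonzero pivots: 3.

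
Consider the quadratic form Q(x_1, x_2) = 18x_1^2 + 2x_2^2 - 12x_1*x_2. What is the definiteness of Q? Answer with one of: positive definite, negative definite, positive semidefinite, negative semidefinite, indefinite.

positive semidefinite

Write A = [[18, -6], [-6, 2]].
Congruent diagonalization of A (simultaneous row and column reduction) yields pivots 18, 0.
So there are 1 positive, 1 zero pivots.
Hence Q is positive semidefinite.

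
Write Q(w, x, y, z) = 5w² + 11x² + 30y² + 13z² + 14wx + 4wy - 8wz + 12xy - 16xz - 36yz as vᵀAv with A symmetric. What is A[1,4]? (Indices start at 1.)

-4

The coefficient of w·z in Q is -8. For a symmetric A this equals A[1,4] + A[4,1] = 2·A[1,4].
So A[1,4] = -8/2 = -4.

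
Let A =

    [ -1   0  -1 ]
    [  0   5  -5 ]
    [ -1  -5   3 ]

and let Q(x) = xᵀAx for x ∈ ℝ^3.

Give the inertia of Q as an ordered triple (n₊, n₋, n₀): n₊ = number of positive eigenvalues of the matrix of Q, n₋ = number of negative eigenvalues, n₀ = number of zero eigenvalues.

(1, 2, 0)

Symmetric row and column elimination reduces A to a congruent diagonal form with pivots -1, 5, -1.
That gives 1 positive, 2 negative pivots.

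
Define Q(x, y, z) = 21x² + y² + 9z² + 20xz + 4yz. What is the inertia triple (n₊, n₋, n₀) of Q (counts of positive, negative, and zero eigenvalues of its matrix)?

(3, 0, 0)

Write A = [[21, 0, 10], [0, 1, 2], [10, 2, 9]].
Congruent diagonalization of A (simultaneous row and column reduction) yields pivots 21, 1, 5/21.
That gives 3 positive pivots.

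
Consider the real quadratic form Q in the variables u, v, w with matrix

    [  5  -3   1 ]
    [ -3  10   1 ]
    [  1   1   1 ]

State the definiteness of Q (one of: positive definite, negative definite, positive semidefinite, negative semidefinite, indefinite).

positive definite

Leading principal minors: Δ_1 = 5, Δ_2 = 41, Δ_3 = 20.
All leading principal minors are positive, so by Sylvester's criterion Q is positive definite.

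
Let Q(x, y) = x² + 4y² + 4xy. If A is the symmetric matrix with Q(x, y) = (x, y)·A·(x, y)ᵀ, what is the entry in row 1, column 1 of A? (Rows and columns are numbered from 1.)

1

The coefficient of x² in Q is 1, and that is exactly A[1,1].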